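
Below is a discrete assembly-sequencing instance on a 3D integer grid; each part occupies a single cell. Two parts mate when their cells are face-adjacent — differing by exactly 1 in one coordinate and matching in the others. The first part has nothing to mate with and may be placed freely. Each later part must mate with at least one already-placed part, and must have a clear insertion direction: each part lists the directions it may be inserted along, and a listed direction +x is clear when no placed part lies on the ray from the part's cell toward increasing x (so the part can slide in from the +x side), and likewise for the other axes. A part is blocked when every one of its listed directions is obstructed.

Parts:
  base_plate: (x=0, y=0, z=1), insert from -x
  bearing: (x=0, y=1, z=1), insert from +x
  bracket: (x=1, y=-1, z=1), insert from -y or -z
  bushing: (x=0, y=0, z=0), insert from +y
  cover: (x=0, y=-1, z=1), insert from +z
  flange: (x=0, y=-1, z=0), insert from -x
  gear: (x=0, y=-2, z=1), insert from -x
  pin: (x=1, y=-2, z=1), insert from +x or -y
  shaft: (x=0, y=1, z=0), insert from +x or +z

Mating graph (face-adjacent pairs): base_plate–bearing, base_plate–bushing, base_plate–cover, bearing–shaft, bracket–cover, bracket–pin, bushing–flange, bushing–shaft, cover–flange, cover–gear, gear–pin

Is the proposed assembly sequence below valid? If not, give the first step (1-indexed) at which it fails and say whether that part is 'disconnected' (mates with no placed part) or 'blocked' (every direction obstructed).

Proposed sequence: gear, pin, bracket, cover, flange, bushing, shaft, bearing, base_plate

1. gear@(0, -2, 1) [-x clear] — {gear}
2. pin@(1, -2, 1) [+x clear] — {gear, pin}
3. bracket@(1, -1, 1) [-z clear] — {bracket, gear, pin}
4. cover@(0, -1, 1) [+z clear] — {bracket, cover, gear, pin}
5. flange@(0, -1, 0) [-x clear] — {bracket, cover, flange, gear, pin}
6. bushing@(0, 0, 0) [+y clear] — {bracket, bushing, cover, flange, gear, pin}
7. shaft@(0, 1, 0) [+x clear] — {bracket, bushing, cover, flange, gear, pin, shaft}
8. bearing@(0, 1, 1) [+x clear] — {bearing, bracket, bushing, cover, flange, gear, pin, shaft}
9. base_plate@(0, 0, 1) [-x clear] — {base_plate, bearing, bracket, bushing, cover, flange, gear, pin, shaft}

Valid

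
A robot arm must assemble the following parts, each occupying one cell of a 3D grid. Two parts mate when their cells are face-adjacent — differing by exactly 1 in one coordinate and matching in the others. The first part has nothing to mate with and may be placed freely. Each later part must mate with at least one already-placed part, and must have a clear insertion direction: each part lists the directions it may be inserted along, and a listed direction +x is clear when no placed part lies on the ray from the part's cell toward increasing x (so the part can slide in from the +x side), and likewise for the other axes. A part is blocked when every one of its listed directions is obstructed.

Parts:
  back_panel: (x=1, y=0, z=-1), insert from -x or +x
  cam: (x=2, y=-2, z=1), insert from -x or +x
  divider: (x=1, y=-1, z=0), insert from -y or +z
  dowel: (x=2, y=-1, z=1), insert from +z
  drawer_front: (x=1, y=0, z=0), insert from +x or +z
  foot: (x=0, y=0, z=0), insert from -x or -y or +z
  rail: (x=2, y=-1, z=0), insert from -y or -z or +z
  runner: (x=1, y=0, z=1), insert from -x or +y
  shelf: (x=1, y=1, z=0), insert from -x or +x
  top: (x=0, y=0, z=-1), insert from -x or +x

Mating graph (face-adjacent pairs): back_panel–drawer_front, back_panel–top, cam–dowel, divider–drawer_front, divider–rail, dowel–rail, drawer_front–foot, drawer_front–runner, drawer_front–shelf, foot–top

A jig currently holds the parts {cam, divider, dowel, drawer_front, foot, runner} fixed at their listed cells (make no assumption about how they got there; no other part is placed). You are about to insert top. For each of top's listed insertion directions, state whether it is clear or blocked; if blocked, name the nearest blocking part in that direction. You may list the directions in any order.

-x: ray from top(0, 0, -1) has no placed part ⇒ clear
+x: ray from top(0, 0, -1) has no placed part ⇒ clear

+x: clear; -x: clear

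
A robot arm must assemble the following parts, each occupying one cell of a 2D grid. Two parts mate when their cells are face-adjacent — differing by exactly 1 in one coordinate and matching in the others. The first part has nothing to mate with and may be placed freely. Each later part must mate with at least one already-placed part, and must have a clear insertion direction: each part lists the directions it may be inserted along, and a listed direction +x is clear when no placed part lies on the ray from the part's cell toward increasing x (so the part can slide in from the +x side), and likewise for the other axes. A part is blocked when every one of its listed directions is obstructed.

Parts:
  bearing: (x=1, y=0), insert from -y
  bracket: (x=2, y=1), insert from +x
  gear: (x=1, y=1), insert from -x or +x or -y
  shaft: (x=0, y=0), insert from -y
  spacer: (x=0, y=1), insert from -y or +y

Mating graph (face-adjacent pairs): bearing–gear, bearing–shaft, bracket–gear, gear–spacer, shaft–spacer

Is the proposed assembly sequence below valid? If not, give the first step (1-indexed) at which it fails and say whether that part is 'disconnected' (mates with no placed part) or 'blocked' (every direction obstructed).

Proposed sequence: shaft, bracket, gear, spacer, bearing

Invalid at step 2 (disconnected)

1. shaft@(0, 0) [-y clear] — {shaft}
2. bracket@(2, 1) — no placed neighbour ⇒ disconnected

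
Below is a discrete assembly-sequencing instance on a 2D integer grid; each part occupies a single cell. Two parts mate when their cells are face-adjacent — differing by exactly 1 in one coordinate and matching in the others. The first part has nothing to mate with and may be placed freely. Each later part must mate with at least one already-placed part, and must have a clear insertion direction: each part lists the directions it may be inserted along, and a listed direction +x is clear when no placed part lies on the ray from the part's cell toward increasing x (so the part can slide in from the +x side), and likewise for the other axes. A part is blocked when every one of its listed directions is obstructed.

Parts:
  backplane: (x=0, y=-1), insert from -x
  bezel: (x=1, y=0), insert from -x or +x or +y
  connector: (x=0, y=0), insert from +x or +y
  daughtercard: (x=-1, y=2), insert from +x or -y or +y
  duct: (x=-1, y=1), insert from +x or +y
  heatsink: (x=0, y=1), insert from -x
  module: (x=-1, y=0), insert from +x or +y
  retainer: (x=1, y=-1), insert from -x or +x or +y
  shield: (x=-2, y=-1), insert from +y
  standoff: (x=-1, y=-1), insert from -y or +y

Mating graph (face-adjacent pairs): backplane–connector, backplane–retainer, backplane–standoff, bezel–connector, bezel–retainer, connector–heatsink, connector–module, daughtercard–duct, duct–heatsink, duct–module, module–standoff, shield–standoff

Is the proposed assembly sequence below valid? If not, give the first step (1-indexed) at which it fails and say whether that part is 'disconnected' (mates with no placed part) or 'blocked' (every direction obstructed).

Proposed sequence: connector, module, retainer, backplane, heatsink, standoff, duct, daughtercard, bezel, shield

1. connector@(0, 0) [+x clear] — {connector}
2. module@(-1, 0) [+y clear] — {connector, module}
3. retainer@(1, -1) — no placed neighbour ⇒ disconnected

Invalid at step 3 (disconnected)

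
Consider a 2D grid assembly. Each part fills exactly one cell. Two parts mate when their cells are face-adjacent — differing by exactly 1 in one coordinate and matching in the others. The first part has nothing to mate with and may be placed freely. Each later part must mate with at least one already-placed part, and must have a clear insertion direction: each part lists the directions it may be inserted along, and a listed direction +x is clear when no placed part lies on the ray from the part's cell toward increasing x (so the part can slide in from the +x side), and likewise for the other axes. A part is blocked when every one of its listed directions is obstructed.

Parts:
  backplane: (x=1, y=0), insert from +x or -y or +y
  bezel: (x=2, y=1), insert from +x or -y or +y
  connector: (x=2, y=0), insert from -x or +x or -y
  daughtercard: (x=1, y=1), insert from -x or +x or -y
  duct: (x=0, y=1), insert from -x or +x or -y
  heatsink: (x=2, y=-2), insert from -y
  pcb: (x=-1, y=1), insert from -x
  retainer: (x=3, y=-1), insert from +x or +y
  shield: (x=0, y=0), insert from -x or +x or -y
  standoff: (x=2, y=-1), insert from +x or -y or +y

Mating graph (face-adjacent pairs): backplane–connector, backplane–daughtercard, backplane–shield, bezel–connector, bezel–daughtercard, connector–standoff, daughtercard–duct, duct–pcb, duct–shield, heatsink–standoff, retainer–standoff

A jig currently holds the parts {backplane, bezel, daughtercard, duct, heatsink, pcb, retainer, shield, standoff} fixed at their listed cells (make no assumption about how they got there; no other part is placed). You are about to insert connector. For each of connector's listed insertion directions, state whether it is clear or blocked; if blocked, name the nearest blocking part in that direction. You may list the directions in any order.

-x: nearest on ray is backplane@(1, 0) ⇒ blocked
+x: ray from connector(2, 0) has no placed part ⇒ clear
-y: nearest on ray is standoff@(2, -1) ⇒ blocked

+x: clear; -x: blocked by backplane; -y: blocked by standoff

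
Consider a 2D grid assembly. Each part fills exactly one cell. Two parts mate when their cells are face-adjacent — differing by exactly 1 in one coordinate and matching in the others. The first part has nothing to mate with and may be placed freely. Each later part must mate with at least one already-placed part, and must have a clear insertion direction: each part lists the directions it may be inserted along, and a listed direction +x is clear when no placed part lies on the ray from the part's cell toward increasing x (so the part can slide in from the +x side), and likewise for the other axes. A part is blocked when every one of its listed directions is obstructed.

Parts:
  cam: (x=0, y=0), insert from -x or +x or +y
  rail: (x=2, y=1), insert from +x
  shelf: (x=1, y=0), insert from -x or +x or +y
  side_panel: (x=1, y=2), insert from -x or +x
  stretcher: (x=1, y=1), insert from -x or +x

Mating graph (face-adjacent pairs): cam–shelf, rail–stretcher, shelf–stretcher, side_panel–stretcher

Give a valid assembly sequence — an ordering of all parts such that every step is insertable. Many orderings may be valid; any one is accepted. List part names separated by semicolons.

1. side_panel@(1, 2) [-x clear] — {side_panel}
2. stretcher@(1, 1) [-x clear] — {side_panel, stretcher}
3. rail@(2, 1) [+x clear] — {rail, side_panel, stretcher}
4. shelf@(1, 0) [-x clear] — {rail, shelf, side_panel, stretcher}
5. cam@(0, 0) [-x clear] — {cam, rail, shelf, side_panel, stretcher}

side_panel; stretcher; rail; shelf; cam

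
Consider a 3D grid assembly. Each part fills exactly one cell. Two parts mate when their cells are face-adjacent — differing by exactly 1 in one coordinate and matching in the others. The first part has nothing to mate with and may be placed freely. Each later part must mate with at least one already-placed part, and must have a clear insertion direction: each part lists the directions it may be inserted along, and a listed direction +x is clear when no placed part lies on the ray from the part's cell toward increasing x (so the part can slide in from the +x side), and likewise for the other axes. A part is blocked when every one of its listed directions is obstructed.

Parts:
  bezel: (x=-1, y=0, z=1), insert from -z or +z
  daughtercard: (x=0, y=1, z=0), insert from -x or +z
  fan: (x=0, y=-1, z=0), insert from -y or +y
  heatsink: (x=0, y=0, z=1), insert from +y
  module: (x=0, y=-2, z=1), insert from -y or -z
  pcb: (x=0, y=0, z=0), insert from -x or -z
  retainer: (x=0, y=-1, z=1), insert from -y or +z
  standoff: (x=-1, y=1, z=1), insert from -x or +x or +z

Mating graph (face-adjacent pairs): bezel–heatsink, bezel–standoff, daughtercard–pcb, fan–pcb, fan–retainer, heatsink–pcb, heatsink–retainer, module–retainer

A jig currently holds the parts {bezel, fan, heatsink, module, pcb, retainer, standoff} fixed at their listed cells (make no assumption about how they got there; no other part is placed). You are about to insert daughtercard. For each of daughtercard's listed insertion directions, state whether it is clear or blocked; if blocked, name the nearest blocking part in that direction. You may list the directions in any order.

-x: ray from daughtercard(0, 1, 0) has no placed part ⇒ clear
+z: ray from daughtercard(0, 1, 0) has no placed part ⇒ clear

+z: clear; -x: clear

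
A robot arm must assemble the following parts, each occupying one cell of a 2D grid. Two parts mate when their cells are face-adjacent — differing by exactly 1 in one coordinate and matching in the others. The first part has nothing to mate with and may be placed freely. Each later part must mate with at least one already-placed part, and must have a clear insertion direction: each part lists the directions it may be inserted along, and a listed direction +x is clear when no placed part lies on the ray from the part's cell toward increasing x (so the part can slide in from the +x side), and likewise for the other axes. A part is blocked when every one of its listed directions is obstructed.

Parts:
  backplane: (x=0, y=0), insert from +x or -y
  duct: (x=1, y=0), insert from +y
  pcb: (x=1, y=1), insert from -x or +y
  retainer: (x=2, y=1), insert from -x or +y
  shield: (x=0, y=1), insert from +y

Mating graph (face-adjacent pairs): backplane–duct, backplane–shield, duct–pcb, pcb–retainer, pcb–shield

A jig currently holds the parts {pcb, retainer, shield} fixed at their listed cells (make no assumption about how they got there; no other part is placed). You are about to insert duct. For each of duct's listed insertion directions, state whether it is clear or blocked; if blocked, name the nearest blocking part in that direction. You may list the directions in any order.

+y: blocked by pcb

+y: nearest on ray is pcb@(1, 1) ⇒ blocked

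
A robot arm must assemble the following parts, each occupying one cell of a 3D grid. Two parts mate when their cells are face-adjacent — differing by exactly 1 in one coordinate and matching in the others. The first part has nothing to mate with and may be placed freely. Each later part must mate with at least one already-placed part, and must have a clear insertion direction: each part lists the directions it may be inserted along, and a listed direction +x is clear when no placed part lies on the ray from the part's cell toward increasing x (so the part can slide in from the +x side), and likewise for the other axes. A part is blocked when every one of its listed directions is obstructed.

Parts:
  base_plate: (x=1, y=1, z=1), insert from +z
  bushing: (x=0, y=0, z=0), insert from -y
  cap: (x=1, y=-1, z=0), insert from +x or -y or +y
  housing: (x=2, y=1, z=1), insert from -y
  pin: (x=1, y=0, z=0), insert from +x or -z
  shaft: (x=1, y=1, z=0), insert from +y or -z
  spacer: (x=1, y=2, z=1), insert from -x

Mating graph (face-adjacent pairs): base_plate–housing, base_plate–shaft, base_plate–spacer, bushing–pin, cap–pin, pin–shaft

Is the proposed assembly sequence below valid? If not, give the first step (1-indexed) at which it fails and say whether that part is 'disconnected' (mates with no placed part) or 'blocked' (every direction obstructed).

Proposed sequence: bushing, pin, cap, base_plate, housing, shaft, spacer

Invalid at step 4 (disconnected)

1. bushing@(0, 0, 0) [-y clear] — {bushing}
2. pin@(1, 0, 0) [+x clear] — {bushing, pin}
3. cap@(1, -1, 0) [+x clear] — {bushing, cap, pin}
4. base_plate@(1, 1, 1) — no placed neighbour ⇒ disconnected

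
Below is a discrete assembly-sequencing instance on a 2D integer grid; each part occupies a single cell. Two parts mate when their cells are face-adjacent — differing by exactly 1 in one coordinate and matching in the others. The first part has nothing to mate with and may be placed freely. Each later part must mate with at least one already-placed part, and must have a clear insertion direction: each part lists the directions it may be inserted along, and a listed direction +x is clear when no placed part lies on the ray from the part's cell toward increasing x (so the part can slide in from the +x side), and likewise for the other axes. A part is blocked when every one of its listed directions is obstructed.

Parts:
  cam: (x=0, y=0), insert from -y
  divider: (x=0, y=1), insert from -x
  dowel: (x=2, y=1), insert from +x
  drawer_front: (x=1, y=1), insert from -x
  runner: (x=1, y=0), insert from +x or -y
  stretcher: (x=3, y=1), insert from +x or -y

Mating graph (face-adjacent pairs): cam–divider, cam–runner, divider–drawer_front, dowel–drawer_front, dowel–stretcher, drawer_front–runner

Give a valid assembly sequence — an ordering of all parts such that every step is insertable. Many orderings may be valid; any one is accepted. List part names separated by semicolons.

drawer_front; dowel; stretcher; divider; runner; cam

1. drawer_front@(1, 1) [-x clear] — {drawer_front}
2. dowel@(2, 1) [+x clear] — {dowel, drawer_front}
3. stretcher@(3, 1) [+x clear] — {dowel, drawer_front, stretcher}
4. divider@(0, 1) [-x clear] — {divider, dowel, drawer_front, stretcher}
5. runner@(1, 0) [+x clear] — {divider, dowel, drawer_front, runner, stretcher}
6. cam@(0, 0) [-y clear] — {cam, divider, dowel, drawer_front, runner, stretcher}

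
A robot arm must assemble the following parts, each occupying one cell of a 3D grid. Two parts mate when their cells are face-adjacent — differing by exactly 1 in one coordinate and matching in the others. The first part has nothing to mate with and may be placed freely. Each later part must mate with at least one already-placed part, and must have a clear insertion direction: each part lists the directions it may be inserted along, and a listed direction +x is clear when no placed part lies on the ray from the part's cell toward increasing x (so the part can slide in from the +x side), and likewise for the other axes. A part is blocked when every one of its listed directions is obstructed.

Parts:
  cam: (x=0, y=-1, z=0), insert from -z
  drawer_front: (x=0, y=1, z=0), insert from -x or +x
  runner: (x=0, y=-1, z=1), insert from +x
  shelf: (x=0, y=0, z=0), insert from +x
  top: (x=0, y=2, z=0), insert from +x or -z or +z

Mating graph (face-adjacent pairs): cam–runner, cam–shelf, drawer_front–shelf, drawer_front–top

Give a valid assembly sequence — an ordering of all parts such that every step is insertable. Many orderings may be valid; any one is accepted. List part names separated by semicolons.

1. runner@(0, -1, 1) [+x clear] — {runner}
2. cam@(0, -1, 0) [-z clear] — {cam, runner}
3. shelf@(0, 0, 0) [+x clear] — {cam, runner, shelf}
4. drawer_front@(0, 1, 0) [-x clear] — {cam, drawer_front, runner, shelf}
5. top@(0, 2, 0) [+x clear] — {cam, drawer_front, runner, shelf, top}

runner; cam; shelf; drawer_front; top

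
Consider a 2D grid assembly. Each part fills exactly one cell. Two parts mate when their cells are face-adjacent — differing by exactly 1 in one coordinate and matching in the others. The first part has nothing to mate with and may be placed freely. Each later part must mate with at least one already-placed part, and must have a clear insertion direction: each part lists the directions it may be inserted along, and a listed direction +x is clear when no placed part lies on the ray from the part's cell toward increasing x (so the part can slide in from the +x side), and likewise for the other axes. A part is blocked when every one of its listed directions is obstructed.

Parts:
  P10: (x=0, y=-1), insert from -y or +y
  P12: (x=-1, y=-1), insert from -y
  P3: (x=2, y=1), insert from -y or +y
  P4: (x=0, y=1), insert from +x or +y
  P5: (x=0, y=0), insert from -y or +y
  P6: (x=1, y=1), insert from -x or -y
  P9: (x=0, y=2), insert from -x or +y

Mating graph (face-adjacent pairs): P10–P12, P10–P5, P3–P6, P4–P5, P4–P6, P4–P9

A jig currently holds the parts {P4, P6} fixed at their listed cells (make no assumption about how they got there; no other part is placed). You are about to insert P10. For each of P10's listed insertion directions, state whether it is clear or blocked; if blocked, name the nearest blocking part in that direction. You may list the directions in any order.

-y: ray from P10(0, -1) has no placed part ⇒ clear
+y: nearest on ray is P4@(0, 1) ⇒ blocked

+y: blocked by P4; -y: clear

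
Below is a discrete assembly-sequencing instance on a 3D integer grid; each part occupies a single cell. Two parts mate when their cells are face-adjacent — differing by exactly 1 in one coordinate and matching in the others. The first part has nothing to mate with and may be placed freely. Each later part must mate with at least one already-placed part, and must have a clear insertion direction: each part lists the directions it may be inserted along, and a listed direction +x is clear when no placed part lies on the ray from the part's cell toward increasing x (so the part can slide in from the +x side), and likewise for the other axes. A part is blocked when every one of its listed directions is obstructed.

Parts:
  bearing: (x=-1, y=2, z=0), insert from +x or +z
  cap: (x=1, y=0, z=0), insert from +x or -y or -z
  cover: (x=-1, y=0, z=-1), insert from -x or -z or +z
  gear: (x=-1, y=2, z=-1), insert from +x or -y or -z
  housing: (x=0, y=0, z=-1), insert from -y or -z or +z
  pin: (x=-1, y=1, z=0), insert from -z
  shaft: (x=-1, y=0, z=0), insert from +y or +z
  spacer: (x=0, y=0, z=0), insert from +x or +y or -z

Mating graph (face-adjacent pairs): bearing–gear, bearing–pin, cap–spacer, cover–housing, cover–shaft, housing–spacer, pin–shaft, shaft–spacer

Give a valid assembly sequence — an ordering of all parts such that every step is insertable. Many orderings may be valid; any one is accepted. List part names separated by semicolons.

bearing; gear; pin; shaft; cover; housing; spacer; cap

1. bearing@(-1, 2, 0) [+x clear] — {bearing}
2. gear@(-1, 2, -1) [+x clear] — {bearing, gear}
3. pin@(-1, 1, 0) [-z clear] — {bearing, gear, pin}
4. shaft@(-1, 0, 0) [+z clear] — {bearing, gear, pin, shaft}
5. cover@(-1, 0, -1) [-x clear] — {bearing, cover, gear, pin, shaft}
6. housing@(0, 0, -1) [-y clear] — {bearing, cover, gear, housing, pin, shaft}
7. spacer@(0, 0, 0) [+x clear] — {bearing, cover, gear, housing, pin, shaft, spacer}
8. cap@(1, 0, 0) [+x clear] — {bearing, cap, cover, gear, housing, pin, shaft, spacer}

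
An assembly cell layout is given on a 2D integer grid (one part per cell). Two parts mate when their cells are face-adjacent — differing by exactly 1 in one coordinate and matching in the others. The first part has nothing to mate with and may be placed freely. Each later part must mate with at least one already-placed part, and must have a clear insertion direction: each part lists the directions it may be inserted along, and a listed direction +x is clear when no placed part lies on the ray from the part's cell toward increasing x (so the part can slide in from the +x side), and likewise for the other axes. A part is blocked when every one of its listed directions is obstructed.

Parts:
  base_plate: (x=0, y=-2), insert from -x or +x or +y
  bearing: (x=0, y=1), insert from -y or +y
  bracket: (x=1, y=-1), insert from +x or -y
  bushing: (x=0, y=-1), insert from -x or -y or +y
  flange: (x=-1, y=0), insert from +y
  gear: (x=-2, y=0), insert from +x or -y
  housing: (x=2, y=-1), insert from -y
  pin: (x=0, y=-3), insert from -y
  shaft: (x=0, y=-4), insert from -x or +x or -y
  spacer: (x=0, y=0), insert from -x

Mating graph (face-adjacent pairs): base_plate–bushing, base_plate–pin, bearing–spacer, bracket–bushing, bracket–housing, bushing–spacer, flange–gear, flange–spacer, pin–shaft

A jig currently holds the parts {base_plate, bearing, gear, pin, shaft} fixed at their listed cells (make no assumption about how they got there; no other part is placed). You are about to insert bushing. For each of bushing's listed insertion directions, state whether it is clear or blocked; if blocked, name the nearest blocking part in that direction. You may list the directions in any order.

-x: ray from bushing(0, -1) has no placed part ⇒ clear
-y: nearest on ray is base_plate@(0, -2) ⇒ blocked
+y: nearest on ray is bearing@(0, 1) ⇒ blocked

+y: blocked by bearing; -x: clear; -y: blocked by base_plate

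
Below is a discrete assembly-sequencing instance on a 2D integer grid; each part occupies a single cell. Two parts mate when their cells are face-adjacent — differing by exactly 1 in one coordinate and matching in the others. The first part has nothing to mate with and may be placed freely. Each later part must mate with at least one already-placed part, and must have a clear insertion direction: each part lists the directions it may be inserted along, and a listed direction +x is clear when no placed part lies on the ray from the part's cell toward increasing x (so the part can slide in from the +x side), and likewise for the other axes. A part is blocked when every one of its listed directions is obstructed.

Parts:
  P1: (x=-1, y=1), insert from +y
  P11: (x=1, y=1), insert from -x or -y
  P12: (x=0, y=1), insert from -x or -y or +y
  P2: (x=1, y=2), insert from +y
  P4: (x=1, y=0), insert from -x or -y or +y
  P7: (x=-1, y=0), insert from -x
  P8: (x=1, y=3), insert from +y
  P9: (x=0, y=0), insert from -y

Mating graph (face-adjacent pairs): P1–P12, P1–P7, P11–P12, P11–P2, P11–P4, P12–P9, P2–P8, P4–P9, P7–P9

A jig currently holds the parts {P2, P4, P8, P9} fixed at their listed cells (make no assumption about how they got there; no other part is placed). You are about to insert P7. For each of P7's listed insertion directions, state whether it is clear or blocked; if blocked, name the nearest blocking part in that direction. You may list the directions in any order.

-x: clear

-x: ray from P7(-1, 0) has no placed part ⇒ clear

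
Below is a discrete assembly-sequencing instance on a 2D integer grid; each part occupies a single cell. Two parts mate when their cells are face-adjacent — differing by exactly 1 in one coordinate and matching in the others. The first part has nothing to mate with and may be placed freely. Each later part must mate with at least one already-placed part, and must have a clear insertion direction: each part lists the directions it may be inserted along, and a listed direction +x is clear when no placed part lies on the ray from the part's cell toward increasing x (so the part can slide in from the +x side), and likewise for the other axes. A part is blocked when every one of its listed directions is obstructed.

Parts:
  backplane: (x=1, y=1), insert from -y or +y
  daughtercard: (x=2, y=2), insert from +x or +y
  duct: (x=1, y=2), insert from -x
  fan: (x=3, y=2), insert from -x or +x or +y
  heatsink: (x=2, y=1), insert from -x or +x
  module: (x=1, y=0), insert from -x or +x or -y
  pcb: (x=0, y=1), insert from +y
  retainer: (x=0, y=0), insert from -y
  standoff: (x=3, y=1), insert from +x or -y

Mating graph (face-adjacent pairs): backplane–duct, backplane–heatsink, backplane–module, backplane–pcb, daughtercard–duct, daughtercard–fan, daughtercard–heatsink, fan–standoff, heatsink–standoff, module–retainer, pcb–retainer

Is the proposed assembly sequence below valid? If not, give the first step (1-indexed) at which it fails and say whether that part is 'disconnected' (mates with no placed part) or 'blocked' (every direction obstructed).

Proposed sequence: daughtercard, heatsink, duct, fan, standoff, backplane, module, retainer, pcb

1. daughtercard@(2, 2) [+x clear] — {daughtercard}
2. heatsink@(2, 1) [-x clear] — {daughtercard, heatsink}
3. duct@(1, 2) [-x clear] — {daughtercard, duct, heatsink}
4. fan@(3, 2) [+x clear] — {daughtercard, duct, fan, heatsink}
5. standoff@(3, 1) [+x clear] — {daughtercard, duct, fan, heatsink, standoff}
6. backplane@(1, 1) [-y clear] — {backplane, daughtercard, duct, fan, heatsink, standoff}
7. module@(1, 0) [-x clear] — {backplane, daughtercard, duct, fan, heatsink, module, standoff}
8. retainer@(0, 0) [-y clear] — {backplane, daughtercard, duct, fan, heatsink, module, retainer, standoff}
9. pcb@(0, 1) [+y clear] — {backplane, daughtercard, duct, fan, heatsink, module, pcb, retainer, standoff}

Valid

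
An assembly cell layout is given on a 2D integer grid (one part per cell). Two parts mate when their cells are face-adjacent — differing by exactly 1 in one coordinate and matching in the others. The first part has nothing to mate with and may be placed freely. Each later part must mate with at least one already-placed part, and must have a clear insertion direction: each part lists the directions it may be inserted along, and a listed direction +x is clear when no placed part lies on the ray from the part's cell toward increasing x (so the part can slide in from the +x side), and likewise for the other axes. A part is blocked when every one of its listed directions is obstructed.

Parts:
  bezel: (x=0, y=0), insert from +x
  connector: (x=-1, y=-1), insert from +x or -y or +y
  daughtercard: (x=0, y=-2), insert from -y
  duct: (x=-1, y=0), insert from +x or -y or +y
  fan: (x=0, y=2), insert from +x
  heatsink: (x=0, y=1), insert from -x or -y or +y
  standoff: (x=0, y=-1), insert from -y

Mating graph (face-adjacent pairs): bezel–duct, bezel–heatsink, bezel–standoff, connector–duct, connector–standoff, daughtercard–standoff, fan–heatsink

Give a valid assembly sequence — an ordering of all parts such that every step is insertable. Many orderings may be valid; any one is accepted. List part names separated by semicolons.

fan; heatsink; bezel; duct; connector; standoff; daughtercard

1. fan@(0, 2) [+x clear] — {fan}
2. heatsink@(0, 1) [-x clear] — {fan, heatsink}
3. bezel@(0, 0) [+x clear] — {bezel, fan, heatsink}
4. duct@(-1, 0) [-y clear] — {bezel, duct, fan, heatsink}
5. connector@(-1, -1) [+x clear] — {bezel, connector, duct, fan, heatsink}
6. standoff@(0, -1) [-y clear] — {bezel, connector, duct, fan, heatsink, standoff}
7. daughtercard@(0, -2) [-y clear] — {bezel, connector, daughtercard, duct, fan, heatsink, standoff}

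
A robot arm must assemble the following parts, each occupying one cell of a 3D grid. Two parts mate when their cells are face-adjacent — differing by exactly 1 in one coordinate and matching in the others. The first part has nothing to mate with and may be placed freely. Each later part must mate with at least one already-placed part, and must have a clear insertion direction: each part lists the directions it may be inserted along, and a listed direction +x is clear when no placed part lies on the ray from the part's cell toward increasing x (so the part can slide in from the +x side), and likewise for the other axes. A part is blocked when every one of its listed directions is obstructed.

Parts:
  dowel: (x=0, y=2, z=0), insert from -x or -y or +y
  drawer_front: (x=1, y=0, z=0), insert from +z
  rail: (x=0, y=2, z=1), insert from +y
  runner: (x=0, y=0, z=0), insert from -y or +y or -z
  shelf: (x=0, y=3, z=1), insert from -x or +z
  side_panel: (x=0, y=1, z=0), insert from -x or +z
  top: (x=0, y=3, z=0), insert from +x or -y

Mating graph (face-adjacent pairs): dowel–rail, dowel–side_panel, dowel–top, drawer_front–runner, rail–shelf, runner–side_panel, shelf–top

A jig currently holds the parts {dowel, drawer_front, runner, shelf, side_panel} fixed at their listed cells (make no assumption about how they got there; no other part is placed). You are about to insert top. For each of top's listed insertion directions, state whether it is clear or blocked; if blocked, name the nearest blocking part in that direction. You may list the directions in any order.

+x: clear; -y: blocked by dowel

+x: ray from top(0, 3, 0) has no placed part ⇒ clear
-y: nearest on ray is dowel@(0, 2, 0) ⇒ blocked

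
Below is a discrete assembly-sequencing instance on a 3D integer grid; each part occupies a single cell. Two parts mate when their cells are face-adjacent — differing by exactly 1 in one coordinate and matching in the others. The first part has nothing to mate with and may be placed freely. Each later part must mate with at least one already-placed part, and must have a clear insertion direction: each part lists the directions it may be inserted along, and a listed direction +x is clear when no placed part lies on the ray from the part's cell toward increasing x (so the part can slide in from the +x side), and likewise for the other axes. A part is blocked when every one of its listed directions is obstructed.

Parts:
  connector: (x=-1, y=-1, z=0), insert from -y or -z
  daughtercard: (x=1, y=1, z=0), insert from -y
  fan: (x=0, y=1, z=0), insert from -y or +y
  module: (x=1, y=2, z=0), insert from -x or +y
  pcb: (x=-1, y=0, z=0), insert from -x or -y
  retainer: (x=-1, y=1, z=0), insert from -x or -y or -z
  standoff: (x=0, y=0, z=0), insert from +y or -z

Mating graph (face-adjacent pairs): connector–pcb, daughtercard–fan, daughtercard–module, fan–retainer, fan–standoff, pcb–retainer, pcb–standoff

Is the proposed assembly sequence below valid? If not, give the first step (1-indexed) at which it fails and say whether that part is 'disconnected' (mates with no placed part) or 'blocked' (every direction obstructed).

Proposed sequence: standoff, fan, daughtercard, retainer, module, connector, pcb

1. standoff@(0, 0, 0) [+y clear] — {standoff}
2. fan@(0, 1, 0) [+y clear] — {fan, standoff}
3. daughtercard@(1, 1, 0) [-y clear] — {daughtercard, fan, standoff}
4. retainer@(-1, 1, 0) [-x clear] — {daughtercard, fan, retainer, standoff}
5. module@(1, 2, 0) [-x clear] — {daughtercard, fan, module, retainer, standoff}
6. connector@(-1, -1, 0) — no placed neighbour ⇒ disconnected

Invalid at step 6 (disconnected)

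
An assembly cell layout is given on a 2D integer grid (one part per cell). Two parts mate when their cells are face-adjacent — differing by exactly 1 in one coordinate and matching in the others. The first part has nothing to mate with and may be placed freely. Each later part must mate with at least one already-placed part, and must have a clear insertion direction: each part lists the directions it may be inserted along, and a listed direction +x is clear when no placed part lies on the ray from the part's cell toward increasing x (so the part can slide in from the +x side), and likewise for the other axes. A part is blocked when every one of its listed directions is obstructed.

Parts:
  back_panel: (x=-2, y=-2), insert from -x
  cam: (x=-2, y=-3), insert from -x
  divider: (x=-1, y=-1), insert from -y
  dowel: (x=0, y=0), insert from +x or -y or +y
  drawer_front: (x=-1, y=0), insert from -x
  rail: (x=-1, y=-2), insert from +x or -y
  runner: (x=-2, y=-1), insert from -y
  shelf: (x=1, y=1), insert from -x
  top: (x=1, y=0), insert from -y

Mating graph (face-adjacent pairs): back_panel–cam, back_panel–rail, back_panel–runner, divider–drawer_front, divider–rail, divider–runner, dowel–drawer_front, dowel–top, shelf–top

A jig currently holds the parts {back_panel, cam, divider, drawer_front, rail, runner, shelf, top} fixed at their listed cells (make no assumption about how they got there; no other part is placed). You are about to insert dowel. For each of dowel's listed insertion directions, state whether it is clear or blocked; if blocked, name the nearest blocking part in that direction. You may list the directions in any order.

+x: blocked by top; +y: clear; -y: clear

+x: nearest on ray is top@(1, 0) ⇒ blocked
-y: ray from dowel(0, 0) has no placed part ⇒ clear
+y: ray from dowel(0, 0) has no placed part ⇒ clear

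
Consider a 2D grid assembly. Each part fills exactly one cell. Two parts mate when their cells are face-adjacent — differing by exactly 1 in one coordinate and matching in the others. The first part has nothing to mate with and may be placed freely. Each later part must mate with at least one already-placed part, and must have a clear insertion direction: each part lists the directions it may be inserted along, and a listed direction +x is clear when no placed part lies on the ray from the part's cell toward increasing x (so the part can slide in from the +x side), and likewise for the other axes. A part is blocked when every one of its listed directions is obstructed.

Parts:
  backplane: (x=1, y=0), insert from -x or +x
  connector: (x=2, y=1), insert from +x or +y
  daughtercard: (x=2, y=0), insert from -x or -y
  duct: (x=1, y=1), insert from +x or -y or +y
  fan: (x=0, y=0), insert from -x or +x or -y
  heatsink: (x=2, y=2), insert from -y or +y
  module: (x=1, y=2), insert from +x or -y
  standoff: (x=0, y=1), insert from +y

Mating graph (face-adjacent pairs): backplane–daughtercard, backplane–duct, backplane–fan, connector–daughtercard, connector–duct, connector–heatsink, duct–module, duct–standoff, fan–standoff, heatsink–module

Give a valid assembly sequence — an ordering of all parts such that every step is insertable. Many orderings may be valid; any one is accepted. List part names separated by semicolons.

1. module@(1, 2) [+x clear] — {module}
2. heatsink@(2, 2) [-y clear] — {heatsink, module}
3. connector@(2, 1) [+x clear] — {connector, heatsink, module}
4. daughtercard@(2, 0) [-x clear] — {connector, daughtercard, heatsink, module}
5. duct@(1, 1) [-y clear] — {connector, daughtercard, duct, heatsink, module}
6. standoff@(0, 1) [+y clear] — {connector, daughtercard, duct, heatsink, module, standoff}
7. backplane@(1, 0) [-x clear] — {backplane, connector, daughtercard, duct, heatsink, module, standoff}
8. fan@(0, 0) [-x clear] — {backplane, connector, daughtercard, duct, fan, heatsink, module, standoff}

module; heatsink; connector; daughtercard; duct; standoff; backplane; fan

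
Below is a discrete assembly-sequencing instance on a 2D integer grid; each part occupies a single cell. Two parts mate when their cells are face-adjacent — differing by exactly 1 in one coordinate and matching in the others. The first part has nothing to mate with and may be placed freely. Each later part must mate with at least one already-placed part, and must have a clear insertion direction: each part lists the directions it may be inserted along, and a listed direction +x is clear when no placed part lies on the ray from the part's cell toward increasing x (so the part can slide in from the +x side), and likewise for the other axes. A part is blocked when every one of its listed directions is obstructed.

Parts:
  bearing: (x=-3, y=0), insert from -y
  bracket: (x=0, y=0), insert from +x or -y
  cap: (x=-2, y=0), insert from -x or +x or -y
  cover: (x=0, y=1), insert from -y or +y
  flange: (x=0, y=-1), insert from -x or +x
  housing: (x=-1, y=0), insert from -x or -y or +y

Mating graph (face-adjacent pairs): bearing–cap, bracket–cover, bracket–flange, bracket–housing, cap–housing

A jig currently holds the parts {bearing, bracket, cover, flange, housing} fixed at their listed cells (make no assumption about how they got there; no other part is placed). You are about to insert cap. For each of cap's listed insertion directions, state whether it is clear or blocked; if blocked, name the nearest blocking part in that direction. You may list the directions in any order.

-x: nearest on ray is bearing@(-3, 0) ⇒ blocked
+x: nearest on ray is housing@(-1, 0) ⇒ blocked
-y: ray from cap(-2, 0) has no placed part ⇒ clear

+x: blocked by housing; -x: blocked by bearing; -y: clear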